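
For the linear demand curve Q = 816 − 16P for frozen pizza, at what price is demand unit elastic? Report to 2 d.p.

25.50

For linear demand Q = a − bP, ε = −bP/(a − bP). |ε| = 1 when bP = a − bP, i.e. P = a/(2b).
P = 816/(2·16) = 816/32 = 25.5000.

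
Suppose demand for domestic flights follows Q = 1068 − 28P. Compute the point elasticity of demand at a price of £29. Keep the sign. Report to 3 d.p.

At P = 29, Q = 256.
dQ/dP = −28.
ε = (dQ/dP)(P/Q) = (-28)(29/256).

-3.172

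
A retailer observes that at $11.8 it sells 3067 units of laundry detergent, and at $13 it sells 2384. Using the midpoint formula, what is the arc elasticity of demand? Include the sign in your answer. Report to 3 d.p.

-2.589

ΔQ = 2384 − 3067 = -683; ΔP = 13 − 11.8 = 1.2.
Midpoints: P̄ = 12.40, Q̄ = 2725.5.
ε = (ΔQ/ΔP)(P̄/Q̄) = (-683/1.2)(12.40/2725.5).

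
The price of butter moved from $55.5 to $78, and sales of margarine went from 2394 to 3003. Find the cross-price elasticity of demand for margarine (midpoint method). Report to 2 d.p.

0.67

ΔQ_x = 3003 − 2394 = 609; ΔP_y = 78 − 55.5 = 22.5.
Midpoints: P̄_y = 66.75, Q̄_x = 2698.5.
ε_xy = (ΔQ_x/ΔP_y)(P̄_y/Q̄_x) = (609/22.5)(66.75/2698.5).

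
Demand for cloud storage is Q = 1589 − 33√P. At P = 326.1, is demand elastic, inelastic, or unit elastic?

inelastic

Q = 993.078, dQ/dP = -0.914.
ε = (dQ/dP)(P/Q) ≈ -0.300.
|ε| = 0.30 < 1.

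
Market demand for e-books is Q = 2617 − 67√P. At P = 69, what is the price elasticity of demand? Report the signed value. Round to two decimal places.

-0.14

At P = 69, Q = 2060.456.
dQ/dP = −67/(2√P) = -4.033.
ε = (dQ/dP)(P/Q) = (-4.033)(69/2060.456).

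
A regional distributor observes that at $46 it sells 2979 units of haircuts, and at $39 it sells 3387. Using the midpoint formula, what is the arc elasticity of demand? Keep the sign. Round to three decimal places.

-0.778

ΔQ = 3387 − 2979 = 408; ΔP = 39 − 46 = -7.
Midpoints: P̄ = 42.50, Q̄ = 3183.0.
ε = (ΔQ/ΔP)(P̄/Q̄) = (408/-7)(42.50/3183.0).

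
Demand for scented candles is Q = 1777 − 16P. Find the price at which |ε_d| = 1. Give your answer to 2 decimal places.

For linear demand Q = a − bP, ε = −bP/(a − bP). |ε| = 1 when bP = a − bP, i.e. P = a/(2b).
P = 1777/(2·16) = 1777/32 = 55.5312.

55.53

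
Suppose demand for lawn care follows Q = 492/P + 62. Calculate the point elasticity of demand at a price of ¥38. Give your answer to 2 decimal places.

At P = 38, Q = 74.947.
dQ/dP = −492/P² = -0.341.
ε = (dQ/dP)(P/Q) = (-0.341)(38/74.947).

-0.17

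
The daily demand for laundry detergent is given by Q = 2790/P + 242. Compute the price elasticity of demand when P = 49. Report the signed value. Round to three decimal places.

-0.190

At P = 49, Q = 298.939.
dQ/dP = −2790/P² = -1.162.
ε = (dQ/dP)(P/Q) = (-1.162)(49/298.939).
|ε| < 1, so demand is inelastic at this price.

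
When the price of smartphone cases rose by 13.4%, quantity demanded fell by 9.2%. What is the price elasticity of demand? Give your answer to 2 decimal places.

ε = %ΔQ / %ΔP = (-9.2)/(13.4) = -0.687.

-0.69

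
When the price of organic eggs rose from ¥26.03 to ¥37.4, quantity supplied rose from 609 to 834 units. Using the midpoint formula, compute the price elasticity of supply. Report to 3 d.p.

0.870

ΔQ = 834 − 609 = 225; ΔP = 37.4 − 26.03 = 11.37.
Midpoints: P̄ = 31.71, Q̄ = 721.5.
ε_s = (ΔQ/ΔP)(P̄/Q̄) = (225/11.37)(31.71/721.5).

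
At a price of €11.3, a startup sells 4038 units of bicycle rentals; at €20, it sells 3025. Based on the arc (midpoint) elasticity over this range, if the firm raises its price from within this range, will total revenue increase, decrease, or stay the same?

increase

Arc ε = (-1013/8.7)(15.65/3531.5) ≈ -0.516.
|ε| = 0.52 < 1, so demand is inelastic. A price rise therefore raises total revenue.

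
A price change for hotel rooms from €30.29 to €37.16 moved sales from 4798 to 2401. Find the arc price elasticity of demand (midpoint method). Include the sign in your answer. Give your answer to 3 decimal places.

-3.269

ΔQ = 2401 − 4798 = -2397; ΔP = 37.16 − 30.29 = 6.87.
Midpoints: P̄ = 33.72, Q̄ = 3599.5.
ε = (ΔQ/ΔP)(P̄/Q̄) = (-2397/6.87)(33.72/3599.5).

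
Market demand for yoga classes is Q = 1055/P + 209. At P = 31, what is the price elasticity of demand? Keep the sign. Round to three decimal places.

At P = 31, Q = 243.032.
dQ/dP = −1055/P² = -1.098.
ε = (dQ/dP)(P/Q) = (-1.098)(31/243.032).
|ε| < 1, so demand is inelastic at this price.

-0.140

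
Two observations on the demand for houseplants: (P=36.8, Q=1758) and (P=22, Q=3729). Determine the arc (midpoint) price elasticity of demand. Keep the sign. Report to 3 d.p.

-1.427

ΔQ = 3729 − 1758 = 1971; ΔP = 22 − 36.8 = -14.8.
Midpoints: P̄ = 29.40, Q̄ = 2743.5.
ε = (ΔQ/ΔP)(P̄/Q̄) = (1971/-14.8)(29.40/2743.5).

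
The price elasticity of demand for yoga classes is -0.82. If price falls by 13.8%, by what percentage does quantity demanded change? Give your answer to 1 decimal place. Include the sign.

11.3%

%ΔQ ≈ ε × %ΔP = (-0.82)(-13.8%) = 11.32%.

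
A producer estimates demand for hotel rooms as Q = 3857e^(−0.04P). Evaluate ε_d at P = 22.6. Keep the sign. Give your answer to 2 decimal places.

-0.90

At P = 22.6, Q = 1561.879.
dQ/dP = −0.04·3857e^(−0.04P) = −0.04Q = -62.475.
ε = (dQ/dP)(P/Q) = (-62.475)(22.6/1561.879).
|ε| < 1, so demand is inelastic at this price.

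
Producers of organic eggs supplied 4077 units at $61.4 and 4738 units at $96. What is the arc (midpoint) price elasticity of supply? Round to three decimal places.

0.341

ΔQ = 4738 − 4077 = 661; ΔP = 96 − 61.4 = 34.6.
Midpoints: P̄ = 78.70, Q̄ = 4407.5.
ε_s = (ΔQ/ΔP)(P̄/Q̄) = (661/34.6)(78.70/4407.5).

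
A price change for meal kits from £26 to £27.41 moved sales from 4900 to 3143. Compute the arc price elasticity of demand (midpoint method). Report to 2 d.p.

-8.27

ΔQ = 3143 − 4900 = -1757; ΔP = 27.41 − 26 = 1.41.
Midpoints: P̄ = 26.70, Q̄ = 4021.5.
ε = (ΔQ/ΔP)(P̄/Q̄) = (-1757/1.41)(26.70/4021.5).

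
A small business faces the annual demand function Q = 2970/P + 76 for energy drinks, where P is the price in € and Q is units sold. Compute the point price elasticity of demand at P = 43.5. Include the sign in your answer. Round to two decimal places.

At P = 43.5, Q = 144.276.
dQ/dP = −2970/P² = -1.570.
ε = (dQ/dP)(P/Q) = (-1.570)(43.5/144.276).
|ε| < 1, so demand is inelastic at this price.

-0.47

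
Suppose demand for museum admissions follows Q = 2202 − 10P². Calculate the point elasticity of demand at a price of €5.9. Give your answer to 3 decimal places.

At P = 5.9, Q = 1853.900.
dQ/dP = −20P = -118.
ε = (dQ/dP)(P/Q) = (-118)(5.9/1853.900).
|ε| < 1, so demand is inelastic at this price.

-0.376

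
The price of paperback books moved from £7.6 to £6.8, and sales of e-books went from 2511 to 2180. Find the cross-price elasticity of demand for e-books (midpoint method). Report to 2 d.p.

1.27

ΔQ_x = 2180 − 2511 = -331; ΔP_y = 6.8 − 7.6 = -0.8.
Midpoints: P̄_y = 7.20, Q̄_x = 2345.5.
ε_xy = (ΔQ_x/ΔP_y)(P̄_y/Q̄_x) = (-331/-0.8)(7.20/2345.5).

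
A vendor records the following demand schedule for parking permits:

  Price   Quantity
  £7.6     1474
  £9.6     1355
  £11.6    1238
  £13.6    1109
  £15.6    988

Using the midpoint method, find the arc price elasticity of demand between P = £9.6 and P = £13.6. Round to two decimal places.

At P = 9.6, Q = 1355; at P = 13.6, Q = 1109.
ΔQ = -246, ΔP = 4.0. Midpoints: P̄ = 11.60, Q̄ = 1232.0.
ε = (ΔQ/ΔP)(P̄/Q̄) = (-246/4.0)(11.60/1232.0).

-0.58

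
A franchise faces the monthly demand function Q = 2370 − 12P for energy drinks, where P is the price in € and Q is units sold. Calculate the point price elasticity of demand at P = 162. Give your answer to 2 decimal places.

-4.56

At P = 162, Q = 426.
dQ/dP = −12.
ε = (dQ/dP)(P/Q) = (-12)(162/426).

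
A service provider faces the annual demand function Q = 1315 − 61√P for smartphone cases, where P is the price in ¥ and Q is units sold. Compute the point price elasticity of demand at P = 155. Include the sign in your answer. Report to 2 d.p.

At P = 155, Q = 555.556.
dQ/dP = −61/(2√P) = -2.450.
ε = (dQ/dP)(P/Q) = (-2.450)(155/555.556).

-0.68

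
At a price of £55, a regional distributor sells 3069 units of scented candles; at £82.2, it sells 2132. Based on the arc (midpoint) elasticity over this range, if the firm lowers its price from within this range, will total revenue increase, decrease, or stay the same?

Arc ε = (-937/27.2)(68.60/2600.5) ≈ -0.909.
|ε| = 0.91 < 1, so demand is inelastic. A price cut therefore reduces total revenue.

decrease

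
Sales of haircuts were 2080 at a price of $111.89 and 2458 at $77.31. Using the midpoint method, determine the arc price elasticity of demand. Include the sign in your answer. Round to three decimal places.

-0.456

ΔQ = 2458 − 2080 = 378; ΔP = 77.31 − 111.89 = -34.58.
Midpoints: P̄ = 94.60, Q̄ = 2269.0.
ε = (ΔQ/ΔP)(P̄/Q̄) = (378/-34.58)(94.60/2269.0).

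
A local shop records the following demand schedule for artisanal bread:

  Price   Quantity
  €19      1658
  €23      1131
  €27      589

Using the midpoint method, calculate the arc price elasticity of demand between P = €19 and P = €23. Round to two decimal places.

At P = 19, Q = 1658; at P = 23, Q = 1131.
ΔQ = -527, ΔP = 4. Midpoints: P̄ = 21.00, Q̄ = 1394.5.
ε = (ΔQ/ΔP)(P̄/Q̄) = (-527/4)(21.00/1394.5).

-1.98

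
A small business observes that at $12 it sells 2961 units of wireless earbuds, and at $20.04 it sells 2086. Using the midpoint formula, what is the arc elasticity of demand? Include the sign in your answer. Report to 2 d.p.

-0.69

ΔQ = 2086 − 2961 = -875; ΔP = 20.04 − 12 = 8.04.
Midpoints: P̄ = 16.02, Q̄ = 2523.5.
ε = (ΔQ/ΔP)(P̄/Q̄) = (-875/8.04)(16.02/2523.5).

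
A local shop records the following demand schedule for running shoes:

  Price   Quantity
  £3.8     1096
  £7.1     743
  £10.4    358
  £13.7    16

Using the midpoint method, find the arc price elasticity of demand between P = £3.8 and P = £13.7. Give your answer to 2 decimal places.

-1.72

At P = 3.8, Q = 1096; at P = 13.7, Q = 16.
ΔQ = -1080, ΔP = 9.9. Midpoints: P̄ = 8.75, Q̄ = 556.0.
ε = (ΔQ/ΔP)(P̄/Q̄) = (-1080/9.9)(8.75/556.0).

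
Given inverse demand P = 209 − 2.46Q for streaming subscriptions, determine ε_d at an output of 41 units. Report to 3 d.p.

-1.072

At Q = 41, P = 209 − 2.46(41) = 108.14.
dP/dQ = −2.46, so dQ/dP = 1/(−2.46) = -0.407.
ε = (dQ/dP)(P/Q) = (-0.407)(108.14/41).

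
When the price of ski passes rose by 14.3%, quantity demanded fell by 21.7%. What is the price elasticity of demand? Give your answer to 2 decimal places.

ε = %ΔQ / %ΔP = (-21.7)/(14.3) = -1.517.

-1.52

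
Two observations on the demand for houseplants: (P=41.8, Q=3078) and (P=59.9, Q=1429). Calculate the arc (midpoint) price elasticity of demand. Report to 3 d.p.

ΔQ = 1429 − 3078 = -1649; ΔP = 59.9 − 41.8 = 18.1.
Midpoints: P̄ = 50.85, Q̄ = 2253.5.
ε = (ΔQ/ΔP)(P̄/Q̄) = (-1649/18.1)(50.85/2253.5).

-2.056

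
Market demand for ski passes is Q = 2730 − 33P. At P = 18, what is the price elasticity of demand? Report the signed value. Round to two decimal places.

At P = 18, Q = 2136.
dQ/dP = −33.
ε = (dQ/dP)(P/Q) = (-33)(18/2136).

-0.28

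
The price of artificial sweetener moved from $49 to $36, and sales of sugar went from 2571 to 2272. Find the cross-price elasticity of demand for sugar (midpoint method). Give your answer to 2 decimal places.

ΔQ_x = 2272 − 2571 = -299; ΔP_y = 36 − 49 = -13.
Midpoints: P̄_y = 42.50, Q̄_x = 2421.5.
ε_xy = (ΔQ_x/ΔP_y)(P̄_y/Q̄_x) = (-299/-13)(42.50/2421.5).

0.40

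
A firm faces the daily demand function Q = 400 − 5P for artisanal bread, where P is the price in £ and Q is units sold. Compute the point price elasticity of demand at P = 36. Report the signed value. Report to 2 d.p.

At P = 36, Q = 220.
dQ/dP = −5.
ε = (dQ/dP)(P/Q) = (-5)(36/220).

-0.82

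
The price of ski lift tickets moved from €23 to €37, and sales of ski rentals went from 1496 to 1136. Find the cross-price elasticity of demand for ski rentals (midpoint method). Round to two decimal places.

-0.59

ΔQ_x = 1136 − 1496 = -360; ΔP_y = 37 − 23 = 14.
Midpoints: P̄_y = 30.00, Q̄_x = 1316.0.
ε_xy = (ΔQ_x/ΔP_y)(P̄_y/Q̄_x) = (-360/14)(30.00/1316.0).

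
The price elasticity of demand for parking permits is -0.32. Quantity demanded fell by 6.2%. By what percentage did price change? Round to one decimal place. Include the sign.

%ΔP ≈ %ΔQ / ε = (-6.2%)/(-0.32) = 19.38%.

19.4%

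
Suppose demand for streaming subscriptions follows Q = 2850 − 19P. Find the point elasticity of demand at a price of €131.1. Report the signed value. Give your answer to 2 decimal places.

-6.94

At P = 131.1, Q = 359.100.
dQ/dP = −19.
ε = (dQ/dP)(P/Q) = (-19)(131.1/359.100).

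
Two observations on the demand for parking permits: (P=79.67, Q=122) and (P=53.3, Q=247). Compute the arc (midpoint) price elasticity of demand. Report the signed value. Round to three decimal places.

-1.708

ΔQ = 247 − 122 = 125; ΔP = 53.3 − 79.67 = -26.37.
Midpoints: P̄ = 66.48, Q̄ = 184.5.
ε = (ΔQ/ΔP)(P̄/Q̄) = (125/-26.37)(66.48/184.5).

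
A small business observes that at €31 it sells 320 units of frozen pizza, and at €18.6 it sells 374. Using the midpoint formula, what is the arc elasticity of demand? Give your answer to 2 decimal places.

-0.31

ΔQ = 374 − 320 = 54; ΔP = 18.6 − 31 = -12.4.
Midpoints: P̄ = 24.80, Q̄ = 347.0.
ε = (ΔQ/ΔP)(P̄/Q̄) = (54/-12.4)(24.80/347.0).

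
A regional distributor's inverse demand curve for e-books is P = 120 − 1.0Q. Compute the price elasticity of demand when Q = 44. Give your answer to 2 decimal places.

At Q = 44, P = 120 − 1.0(44) = 76.00.
dP/dQ = −1.0, so dQ/dP = 1/(−1.0) = -1.000.
ε = (dQ/dP)(P/Q) = (-1.000)(76.00/44).

-1.73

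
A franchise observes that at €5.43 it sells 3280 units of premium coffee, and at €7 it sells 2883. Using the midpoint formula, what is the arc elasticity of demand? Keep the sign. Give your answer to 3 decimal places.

-0.510

ΔQ = 2883 − 3280 = -397; ΔP = 7 − 5.43 = 1.57.
Midpoints: P̄ = 6.21, Q̄ = 3081.5.
ε = (ΔQ/ΔP)(P̄/Q̄) = (-397/1.57)(6.21/3081.5).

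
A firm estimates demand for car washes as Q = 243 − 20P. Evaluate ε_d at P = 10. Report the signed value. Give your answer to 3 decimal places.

-4.651

At P = 10, Q = 43.
dQ/dP = −20.
ε = (dQ/dP)(P/Q) = (-20)(10/43).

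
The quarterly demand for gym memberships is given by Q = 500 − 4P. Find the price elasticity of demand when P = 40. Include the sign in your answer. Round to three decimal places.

-0.471

At P = 40, Q = 340.
dQ/dP = −4.
ε = (dQ/dP)(P/Q) = (-4)(40/340).
|ε| < 1, so demand is inelastic at this price.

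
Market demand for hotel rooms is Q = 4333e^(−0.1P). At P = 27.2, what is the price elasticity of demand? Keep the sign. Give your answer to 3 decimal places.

-2.720

At P = 27.2, Q = 285.435.
dQ/dP = −0.1·4333e^(−0.1P) = −0.1Q = -28.544.
ε = (dQ/dP)(P/Q) = (-28.544)(27.2/285.435).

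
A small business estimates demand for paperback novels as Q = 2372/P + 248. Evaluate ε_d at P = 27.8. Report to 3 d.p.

At P = 27.8, Q = 333.324.
dQ/dP = −2372/P² = -3.069.
ε = (dQ/dP)(P/Q) = (-3.069)(27.8/333.324).

-0.256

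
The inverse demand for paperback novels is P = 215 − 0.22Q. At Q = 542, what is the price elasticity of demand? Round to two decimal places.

-0.80

At Q = 542, P = 215 − 0.22(542) = 95.76.
dP/dQ = −0.22, so dQ/dP = 1/(−0.22) = -4.545.
ε = (dQ/dP)(P/Q) = (-4.545)(95.76/542).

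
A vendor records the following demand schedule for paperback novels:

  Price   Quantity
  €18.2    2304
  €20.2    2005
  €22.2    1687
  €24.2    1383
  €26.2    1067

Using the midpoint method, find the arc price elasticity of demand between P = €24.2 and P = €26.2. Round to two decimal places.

-3.25

At P = 24.2, Q = 1383; at P = 26.2, Q = 1067.
ΔQ = -316, ΔP = 2.0. Midpoints: P̄ = 25.20, Q̄ = 1225.0.
ε = (ΔQ/ΔP)(P̄/Q̄) = (-316/2.0)(25.20/1225.0).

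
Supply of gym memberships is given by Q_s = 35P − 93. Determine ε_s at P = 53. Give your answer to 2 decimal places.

At P = 53, Q_s = 1762.
dQ_s/dP = 35.
ε_s = (dQ_s/dP)(P/Q_s) = (35)(53/1762).

1.05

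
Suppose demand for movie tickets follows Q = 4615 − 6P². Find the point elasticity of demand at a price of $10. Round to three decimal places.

At P = 10, Q = 4015.
dQ/dP = −12P = -120.
ε = (dQ/dP)(P/Q) = (-120)(10/4015).
|ε| < 1, so demand is inelastic at this price.

-0.299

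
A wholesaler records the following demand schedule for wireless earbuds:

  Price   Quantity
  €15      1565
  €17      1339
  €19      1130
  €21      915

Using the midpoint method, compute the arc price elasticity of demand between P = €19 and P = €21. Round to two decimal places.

-2.10

At P = 19, Q = 1130; at P = 21, Q = 915.
ΔQ = -215, ΔP = 2. Midpoints: P̄ = 20.00, Q̄ = 1022.5.
ε = (ΔQ/ΔP)(P̄/Q̄) = (-215/2)(20.00/1022.5).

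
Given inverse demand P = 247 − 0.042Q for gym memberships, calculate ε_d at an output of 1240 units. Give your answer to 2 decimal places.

At Q = 1240, P = 247 − 0.042(1240) = 194.92.
dP/dQ = −0.042, so dQ/dP = 1/(−0.042) = -23.810.
ε = (dQ/dP)(P/Q) = (-23.810)(194.92/1240).

-3.74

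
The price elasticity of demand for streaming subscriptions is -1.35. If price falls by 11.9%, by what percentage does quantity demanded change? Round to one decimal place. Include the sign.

16.1%

%ΔQ ≈ ε × %ΔP = (-1.35)(-11.9%) = 16.07%.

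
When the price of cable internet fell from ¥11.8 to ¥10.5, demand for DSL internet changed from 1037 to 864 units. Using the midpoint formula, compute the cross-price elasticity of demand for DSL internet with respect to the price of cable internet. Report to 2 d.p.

1.56

ΔQ_x = 864 − 1037 = -173; ΔP_y = 10.5 − 11.8 = -1.3.
Midpoints: P̄_y = 11.15, Q̄_x = 950.5.
ε_xy = (ΔQ_x/ΔP_y)(P̄_y/Q̄_x) = (-173/-1.3)(11.15/950.5).
ε_xy > 0, so the goods are substitutes.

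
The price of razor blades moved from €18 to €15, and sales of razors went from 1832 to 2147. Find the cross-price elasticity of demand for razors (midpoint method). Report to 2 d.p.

-0.87

ΔQ_x = 2147 − 1832 = 315; ΔP_y = 15 − 18 = -3.
Midpoints: P̄_y = 16.50, Q̄_x = 1989.5.
ε_xy = (ΔQ_x/ΔP_y)(P̄_y/Q̄_x) = (315/-3)(16.50/1989.5).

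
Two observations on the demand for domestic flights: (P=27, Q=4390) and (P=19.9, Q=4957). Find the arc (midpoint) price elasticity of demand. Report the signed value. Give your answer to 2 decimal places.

-0.40

ΔQ = 4957 − 4390 = 567; ΔP = 19.9 − 27 = -7.1.
Midpoints: P̄ = 23.45, Q̄ = 4673.5.
ε = (ΔQ/ΔP)(P̄/Q̄) = (567/-7.1)(23.45/4673.5).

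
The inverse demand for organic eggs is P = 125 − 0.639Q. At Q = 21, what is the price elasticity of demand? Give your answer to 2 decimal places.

-8.32

At Q = 21, P = 125 − 0.639(21) = 111.58.
dP/dQ = −0.639, so dQ/dP = 1/(−0.639) = -1.565.
ε = (dQ/dP)(P/Q) = (-1.565)(111.58/21).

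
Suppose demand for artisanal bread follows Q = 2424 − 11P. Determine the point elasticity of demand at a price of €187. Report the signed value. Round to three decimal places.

-5.605

At P = 187, Q = 367.
dQ/dP = −11.
ε = (dQ/dP)(P/Q) = (-11)(187/367).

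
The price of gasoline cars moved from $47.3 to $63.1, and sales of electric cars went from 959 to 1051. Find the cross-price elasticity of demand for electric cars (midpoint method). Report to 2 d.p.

ΔQ_x = 1051 − 959 = 92; ΔP_y = 63.1 − 47.3 = 15.8.
Midpoints: P̄_y = 55.20, Q̄_x = 1005.0.
ε_xy = (ΔQ_x/ΔP_y)(P̄_y/Q̄_x) = (92/15.8)(55.20/1005.0).

0.32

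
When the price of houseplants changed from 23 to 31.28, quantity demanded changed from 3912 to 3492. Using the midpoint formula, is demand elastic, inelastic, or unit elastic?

inelastic

Arc ε ≈ -0.372.
|ε| = 0.37 < 1.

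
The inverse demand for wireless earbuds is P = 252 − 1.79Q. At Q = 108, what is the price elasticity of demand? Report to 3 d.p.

At Q = 108, P = 252 − 1.79(108) = 58.68.
dP/dQ = −1.79, so dQ/dP = 1/(−1.79) = -0.559.
ε = (dQ/dP)(P/Q) = (-0.559)(58.68/108).

-0.304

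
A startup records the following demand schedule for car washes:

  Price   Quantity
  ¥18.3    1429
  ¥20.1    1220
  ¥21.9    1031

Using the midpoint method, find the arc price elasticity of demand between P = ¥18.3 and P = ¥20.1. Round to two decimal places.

At P = 18.3, Q = 1429; at P = 20.1, Q = 1220.
ΔQ = -209, ΔP = 1.8. Midpoints: P̄ = 19.20, Q̄ = 1324.5.
ε = (ΔQ/ΔP)(P̄/Q̄) = (-209/1.8)(19.20/1324.5).

-1.68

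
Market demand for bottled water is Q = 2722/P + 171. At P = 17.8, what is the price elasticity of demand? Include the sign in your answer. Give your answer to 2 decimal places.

At P = 17.8, Q = 323.921.
dQ/dP = −2722/P² = -8.591.
ε = (dQ/dP)(P/Q) = (-8.591)(17.8/323.921).
|ε| < 1, so demand is inelastic at this price.

-0.47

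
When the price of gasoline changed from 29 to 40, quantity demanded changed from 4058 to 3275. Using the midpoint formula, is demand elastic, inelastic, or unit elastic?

Arc ε ≈ -0.670.
|ε| = 0.67 < 1.

inelastic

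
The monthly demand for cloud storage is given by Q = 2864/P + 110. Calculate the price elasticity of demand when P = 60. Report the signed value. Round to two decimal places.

At P = 60, Q = 157.733.
dQ/dP = −2864/P² = -0.796.
ε = (dQ/dP)(P/Q) = (-0.796)(60/157.733).

-0.30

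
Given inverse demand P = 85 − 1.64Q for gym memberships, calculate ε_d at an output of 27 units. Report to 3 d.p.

-0.920

At Q = 27, P = 85 − 1.64(27) = 40.72.
dP/dQ = −1.64, so dQ/dP = 1/(−1.64) = -0.610.
ε = (dQ/dP)(P/Q) = (-0.610)(40.72/27).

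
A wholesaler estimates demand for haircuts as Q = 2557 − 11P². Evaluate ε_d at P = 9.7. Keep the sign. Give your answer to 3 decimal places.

At P = 9.7, Q = 1522.010.
dQ/dP = −22P = -213.400.
ε = (dQ/dP)(P/Q) = (-213.400)(9.7/1522.010).
|ε| > 1, so demand is elastic at this price.

-1.360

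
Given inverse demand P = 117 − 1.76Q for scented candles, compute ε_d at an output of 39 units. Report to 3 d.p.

-0.705

At Q = 39, P = 117 − 1.76(39) = 48.36.
dP/dQ = −1.76, so dQ/dP = 1/(−1.76) = -0.568.
ε = (dQ/dP)(P/Q) = (-0.568)(48.36/39).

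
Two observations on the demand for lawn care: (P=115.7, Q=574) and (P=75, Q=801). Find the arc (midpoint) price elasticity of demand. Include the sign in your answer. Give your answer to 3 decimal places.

-0.774

ΔQ = 801 − 574 = 227; ΔP = 75 − 115.7 = -40.7.
Midpoints: P̄ = 95.35, Q̄ = 687.5.
ε = (ΔQ/ΔP)(P̄/Q̄) = (227/-40.7)(95.35/687.5).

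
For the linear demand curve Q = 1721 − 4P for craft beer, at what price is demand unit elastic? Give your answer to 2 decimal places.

For linear demand Q = a − bP, ε = −bP/(a − bP). |ε| = 1 when bP = a − bP, i.e. P = a/(2b).
P = 1721/(2·4) = 1721/8 = 215.1250.

215.13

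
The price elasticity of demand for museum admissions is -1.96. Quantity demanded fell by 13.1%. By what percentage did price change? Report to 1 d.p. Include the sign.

6.7%

%ΔP ≈ %ΔQ / ε = (-13.1%)/(-1.96) = 6.68%.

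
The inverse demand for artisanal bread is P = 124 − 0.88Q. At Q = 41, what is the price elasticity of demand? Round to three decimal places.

-2.437

At Q = 41, P = 124 − 0.88(41) = 87.92.
dP/dQ = −0.88, so dQ/dP = 1/(−0.88) = -1.136.
ε = (dQ/dP)(P/Q) = (-1.136)(87.92/41).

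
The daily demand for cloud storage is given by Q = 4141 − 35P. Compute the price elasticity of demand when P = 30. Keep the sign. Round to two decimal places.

-0.34

At P = 30, Q = 3091.
dQ/dP = −35.
ε = (dQ/dP)(P/Q) = (-35)(30/3091).
|ε| < 1, so demand is inelastic at this price.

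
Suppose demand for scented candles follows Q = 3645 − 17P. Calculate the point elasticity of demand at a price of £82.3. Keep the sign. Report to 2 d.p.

At P = 82.3, Q = 2245.900.
dQ/dP = −17.
ε = (dQ/dP)(P/Q) = (-17)(82.3/2245.900).
|ε| < 1, so demand is inelastic at this price.

-0.62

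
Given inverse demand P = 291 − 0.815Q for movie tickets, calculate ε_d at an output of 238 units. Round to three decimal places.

-0.500

At Q = 238, P = 291 − 0.815(238) = 97.03.
dP/dQ = −0.815, so dQ/dP = 1/(−0.815) = -1.227.
ε = (dQ/dP)(P/Q) = (-1.227)(97.03/238).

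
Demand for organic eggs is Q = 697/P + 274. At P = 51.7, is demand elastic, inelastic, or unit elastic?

inelastic

Q = 287.482, dQ/dP = -0.261.
ε = (dQ/dP)(P/Q) ≈ -0.047.
|ε| = 0.05 < 1.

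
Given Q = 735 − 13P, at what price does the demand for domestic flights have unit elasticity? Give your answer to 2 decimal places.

28.27

For linear demand Q = a − bP, ε = −bP/(a − bP). |ε| = 1 when bP = a − bP, i.e. P = a/(2b).
P = 735/(2·13) = 735/26 = 28.2692.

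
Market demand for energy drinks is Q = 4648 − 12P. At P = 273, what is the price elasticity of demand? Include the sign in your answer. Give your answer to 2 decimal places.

-2.39

At P = 273, Q = 1372.
dQ/dP = −12.
ε = (dQ/dP)(P/Q) = (-12)(273/1372).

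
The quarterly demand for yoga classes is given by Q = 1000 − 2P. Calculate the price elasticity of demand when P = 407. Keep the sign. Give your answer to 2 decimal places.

At P = 407, Q = 186.
dQ/dP = −2.
ε = (dQ/dP)(P/Q) = (-2)(407/186).
|ε| > 1, so demand is elastic at this price.

-4.38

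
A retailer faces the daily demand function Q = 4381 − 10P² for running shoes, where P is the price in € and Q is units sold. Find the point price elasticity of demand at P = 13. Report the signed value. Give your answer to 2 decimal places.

-1.26

At P = 13, Q = 2691.
dQ/dP = −20P = -260.
ε = (dQ/dP)(P/Q) = (-260)(13/2691).
|ε| > 1, so demand is elastic at this price.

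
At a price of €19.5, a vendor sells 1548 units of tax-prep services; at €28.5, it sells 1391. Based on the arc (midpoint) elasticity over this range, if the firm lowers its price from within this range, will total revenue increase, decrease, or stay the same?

decrease

Arc ε = (-157/9)(24.00/1469.5) ≈ -0.285.
|ε| = 0.28 < 1, so demand is inelastic. A price cut therefore reduces total revenue.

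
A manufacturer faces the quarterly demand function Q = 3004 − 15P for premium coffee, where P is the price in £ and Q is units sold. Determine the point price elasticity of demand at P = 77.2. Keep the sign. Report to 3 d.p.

-0.627

At P = 77.2, Q = 1846.
dQ/dP = −15.
ε = (dQ/dP)(P/Q) = (-15)(77.2/1846).
|ε| < 1, so demand is inelastic at this price.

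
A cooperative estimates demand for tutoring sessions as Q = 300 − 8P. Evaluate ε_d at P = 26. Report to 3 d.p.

At P = 26, Q = 92.
dQ/dP = −8.
ε = (dQ/dP)(P/Q) = (-8)(26/92).

-2.261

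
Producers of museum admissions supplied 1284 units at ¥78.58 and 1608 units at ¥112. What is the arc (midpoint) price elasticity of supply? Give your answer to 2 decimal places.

0.64

ΔQ = 1608 − 1284 = 324; ΔP = 112 − 78.58 = 33.42.
Midpoints: P̄ = 95.29, Q̄ = 1446.0.
ε_s = (ΔQ/ΔP)(P̄/Q̄) = (324/33.42)(95.29/1446.0).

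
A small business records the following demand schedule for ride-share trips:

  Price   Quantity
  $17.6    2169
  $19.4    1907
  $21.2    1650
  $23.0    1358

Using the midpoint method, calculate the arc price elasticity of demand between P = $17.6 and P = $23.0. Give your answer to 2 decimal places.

At P = 17.6, Q = 2169; at P = 23.0, Q = 1358.
ΔQ = -811, ΔP = 5.4. Midpoints: P̄ = 20.30, Q̄ = 1763.5.
ε = (ΔQ/ΔP)(P̄/Q̄) = (-811/5.4)(20.30/1763.5).

-1.73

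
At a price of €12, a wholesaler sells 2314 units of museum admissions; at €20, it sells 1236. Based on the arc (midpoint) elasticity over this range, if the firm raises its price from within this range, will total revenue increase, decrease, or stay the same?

decrease

Arc ε = (-1078/8)(16.00/1775.0) ≈ -1.215.
|ε| = 1.21 > 1, so demand is elastic. A price rise therefore reduces total revenue.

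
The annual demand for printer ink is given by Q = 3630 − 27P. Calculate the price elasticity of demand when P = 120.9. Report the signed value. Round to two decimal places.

-8.93

At P = 120.9, Q = 365.700.
dQ/dP = −27.
ε = (dQ/dP)(P/Q) = (-27)(120.9/365.700).
|ε| > 1, so demand is elastic at this price.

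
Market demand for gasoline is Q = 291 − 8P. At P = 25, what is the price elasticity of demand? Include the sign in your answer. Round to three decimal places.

-2.198

At P = 25, Q = 91.
dQ/dP = −8.
ε = (dQ/dP)(P/Q) = (-8)(25/91).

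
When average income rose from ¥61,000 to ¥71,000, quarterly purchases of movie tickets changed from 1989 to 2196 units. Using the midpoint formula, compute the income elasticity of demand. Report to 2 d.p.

0.65

ΔQ = 207, ΔI = 10000. Midpoints: Ī = 66,000, Q̄ = 2092.5.
ε_I = (ΔQ/ΔI)(Ī/Q̄) = (207/10000)(66000/2092.5).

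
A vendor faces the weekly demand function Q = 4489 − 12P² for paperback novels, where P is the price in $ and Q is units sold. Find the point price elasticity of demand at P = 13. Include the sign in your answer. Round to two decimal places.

-1.65

At P = 13, Q = 2461.
dQ/dP = −24P = -312.
ε = (dQ/dP)(P/Q) = (-312)(13/2461).
|ε| > 1, so demand is elastic at this price.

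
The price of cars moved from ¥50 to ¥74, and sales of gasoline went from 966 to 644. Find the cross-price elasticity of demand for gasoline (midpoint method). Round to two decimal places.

-1.03

ΔQ_x = 644 − 966 = -322; ΔP_y = 74 − 50 = 24.
Midpoints: P̄_y = 62.00, Q̄_x = 805.0.
ε_xy = (ΔQ_x/ΔP_y)(P̄_y/Q̄_x) = (-322/24)(62.00/805.0).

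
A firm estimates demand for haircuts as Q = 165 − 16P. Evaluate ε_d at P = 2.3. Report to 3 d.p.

At P = 2.3, Q = 128.200.
dQ/dP = −16.
ε = (dQ/dP)(P/Q) = (-16)(2.3/128.200).
|ε| < 1, so demand is inelastic at this price.

-0.287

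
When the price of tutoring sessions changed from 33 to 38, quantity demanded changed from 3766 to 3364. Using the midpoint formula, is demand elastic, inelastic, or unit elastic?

inelastic

Arc ε ≈ -0.801.
|ε| = 0.80 < 1.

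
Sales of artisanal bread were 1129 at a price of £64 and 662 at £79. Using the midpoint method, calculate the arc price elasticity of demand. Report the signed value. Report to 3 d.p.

ΔQ = 662 − 1129 = -467; ΔP = 79 − 64 = 15.
Midpoints: P̄ = 71.50, Q̄ = 895.5.
ε = (ΔQ/ΔP)(P̄/Q̄) = (-467/15)(71.50/895.5).

-2.486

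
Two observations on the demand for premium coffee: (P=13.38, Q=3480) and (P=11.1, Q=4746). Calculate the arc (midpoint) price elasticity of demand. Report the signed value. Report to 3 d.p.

ΔQ = 4746 − 3480 = 1266; ΔP = 11.1 − 13.38 = -2.28.
Midpoints: P̄ = 12.24, Q̄ = 4113.0.
ε = (ΔQ/ΔP)(P̄/Q̄) = (1266/-2.28)(12.24/4113.0).

-1.652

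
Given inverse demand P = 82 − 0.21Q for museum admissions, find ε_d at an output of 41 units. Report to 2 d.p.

-8.52

At Q = 41, P = 82 − 0.21(41) = 73.39.
dP/dQ = −0.21, so dQ/dP = 1/(−0.21) = -4.762.
ε = (dQ/dP)(P/Q) = (-4.762)(73.39/41).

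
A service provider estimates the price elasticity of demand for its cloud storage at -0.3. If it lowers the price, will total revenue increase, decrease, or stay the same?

|ε| = 0.30 < 1, so demand is inelastic. A price cut therefore reduces total revenue.

decrease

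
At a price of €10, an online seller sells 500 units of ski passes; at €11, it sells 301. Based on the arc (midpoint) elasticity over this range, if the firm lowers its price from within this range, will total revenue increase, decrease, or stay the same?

increase

Arc ε = (-199/1)(10.50/400.5) ≈ -5.217.
|ε| = 5.22 > 1, so demand is elastic. A price cut therefore raises total revenue.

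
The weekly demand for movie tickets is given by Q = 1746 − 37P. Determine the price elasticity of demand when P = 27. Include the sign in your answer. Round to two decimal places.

At P = 27, Q = 747.
dQ/dP = −37.
ε = (dQ/dP)(P/Q) = (-37)(27/747).

-1.34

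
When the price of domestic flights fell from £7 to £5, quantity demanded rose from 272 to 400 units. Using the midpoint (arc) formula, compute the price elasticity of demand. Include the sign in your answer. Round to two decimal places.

-1.14

ΔQ = 400 − 272 = 128; ΔP = 5 − 7 = -2.
Midpoints: P̄ = 6.00, Q̄ = 336.0.
ε = (ΔQ/ΔP)(P̄/Q̄) = (128/-2)(6.00/336.0).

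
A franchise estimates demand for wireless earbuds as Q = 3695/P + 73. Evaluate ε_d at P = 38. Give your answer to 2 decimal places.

At P = 38, Q = 170.237.
dQ/dP = −3695/P² = -2.559.
ε = (dQ/dP)(P/Q) = (-2.559)(38/170.237).
|ε| < 1, so demand is inelastic at this price.

-0.57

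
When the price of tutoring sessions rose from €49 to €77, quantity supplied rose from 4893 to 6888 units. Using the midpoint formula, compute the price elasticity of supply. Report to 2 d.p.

ΔQ = 6888 − 4893 = 1995; ΔP = 77 − 49 = 28.
Midpoints: P̄ = 63.00, Q̄ = 5890.5.
ε_s = (ΔQ/ΔP)(P̄/Q̄) = (1995/28)(63.00/5890.5).

0.76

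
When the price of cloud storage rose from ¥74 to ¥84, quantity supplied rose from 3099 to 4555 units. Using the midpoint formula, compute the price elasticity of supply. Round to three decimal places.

ΔQ = 4555 − 3099 = 1456; ΔP = 84 − 74 = 10.
Midpoints: P̄ = 79.00, Q̄ = 3827.0.
ε_s = (ΔQ/ΔP)(P̄/Q̄) = (1456/10)(79.00/3827.0).

3.006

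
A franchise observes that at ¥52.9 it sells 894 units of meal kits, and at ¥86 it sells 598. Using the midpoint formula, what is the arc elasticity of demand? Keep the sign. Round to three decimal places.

ΔQ = 598 − 894 = -296; ΔP = 86 − 52.9 = 33.1.
Midpoints: P̄ = 69.45, Q̄ = 746.0.
ε = (ΔQ/ΔP)(P̄/Q̄) = (-296/33.1)(69.45/746.0).

-0.833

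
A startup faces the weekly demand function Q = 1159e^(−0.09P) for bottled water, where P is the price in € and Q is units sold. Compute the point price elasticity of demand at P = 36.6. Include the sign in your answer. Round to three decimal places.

At P = 36.6, Q = 43.005.
dQ/dP = −0.09·1159e^(−0.09P) = −0.09Q = -3.870.
ε = (dQ/dP)(P/Q) = (-3.870)(36.6/43.005).
|ε| > 1, so demand is elastic at this price.

-3.294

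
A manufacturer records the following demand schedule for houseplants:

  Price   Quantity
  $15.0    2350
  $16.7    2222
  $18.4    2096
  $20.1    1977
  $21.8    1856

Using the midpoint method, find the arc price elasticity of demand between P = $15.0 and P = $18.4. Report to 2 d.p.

-0.56

At P = 15.0, Q = 2350; at P = 18.4, Q = 2096.
ΔQ = -254, ΔP = 3.4. Midpoints: P̄ = 16.70, Q̄ = 2223.0.
ε = (ΔQ/ΔP)(P̄/Q̄) = (-254/3.4)(16.70/2223.0).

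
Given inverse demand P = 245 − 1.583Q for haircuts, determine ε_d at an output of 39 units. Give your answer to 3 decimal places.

-2.968

At Q = 39, P = 245 − 1.583(39) = 183.26.
dP/dQ = −1.583, so dQ/dP = 1/(−1.583) = -0.632.
ε = (dQ/dP)(P/Q) = (-0.632)(183.26/39).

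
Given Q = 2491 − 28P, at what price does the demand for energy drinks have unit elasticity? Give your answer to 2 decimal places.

For linear demand Q = a − bP, ε = −bP/(a − bP). |ε| = 1 when bP = a − bP, i.e. P = a/(2b).
P = 2491/(2·28) = 2491/56 = 44.4821.

44.48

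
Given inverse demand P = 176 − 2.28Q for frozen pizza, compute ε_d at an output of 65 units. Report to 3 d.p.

At Q = 65, P = 176 − 2.28(65) = 27.80.
dP/dQ = −2.28, so dQ/dP = 1/(−2.28) = -0.439.
ε = (dQ/dP)(P/Q) = (-0.439)(27.80/65).

-0.188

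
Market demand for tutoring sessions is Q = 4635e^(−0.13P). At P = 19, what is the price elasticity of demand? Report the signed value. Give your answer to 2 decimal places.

At P = 19, Q = 392.051.
dQ/dP = −0.13·4635e^(−0.13P) = −0.13Q = -50.967.
ε = (dQ/dP)(P/Q) = (-50.967)(19/392.051).

-2.47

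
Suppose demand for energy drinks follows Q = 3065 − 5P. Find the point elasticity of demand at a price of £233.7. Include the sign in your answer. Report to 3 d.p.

At P = 233.7, Q = 1896.500.
dQ/dP = −5.
ε = (dQ/dP)(P/Q) = (-5)(233.7/1896.500).

-0.616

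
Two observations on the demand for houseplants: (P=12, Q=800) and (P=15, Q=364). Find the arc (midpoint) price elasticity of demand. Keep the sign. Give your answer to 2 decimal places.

-3.37

ΔQ = 364 − 800 = -436; ΔP = 15 − 12 = 3.
Midpoints: P̄ = 13.50, Q̄ = 582.0.
ε = (ΔQ/ΔP)(P̄/Q̄) = (-436/3)(13.50/582.0).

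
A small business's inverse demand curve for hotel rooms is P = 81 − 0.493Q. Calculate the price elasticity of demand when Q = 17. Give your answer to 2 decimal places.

-8.66

At Q = 17, P = 81 − 0.493(17) = 72.62.
dP/dQ = −0.493, so dQ/dP = 1/(−0.493) = -2.028.
ε = (dQ/dP)(P/Q) = (-2.028)(72.62/17).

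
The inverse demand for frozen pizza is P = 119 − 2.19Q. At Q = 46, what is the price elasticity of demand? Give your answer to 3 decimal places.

At Q = 46, P = 119 − 2.19(46) = 18.26.
dP/dQ = −2.19, so dQ/dP = 1/(−2.19) = -0.457.
ε = (dQ/dP)(P/Q) = (-0.457)(18.26/46).

-0.181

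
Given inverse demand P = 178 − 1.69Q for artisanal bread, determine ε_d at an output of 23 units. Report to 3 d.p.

At Q = 23, P = 178 − 1.69(23) = 139.13.
dP/dQ = −1.69, so dQ/dP = 1/(−1.69) = -0.592.
ε = (dQ/dP)(P/Q) = (-0.592)(139.13/23).

-3.579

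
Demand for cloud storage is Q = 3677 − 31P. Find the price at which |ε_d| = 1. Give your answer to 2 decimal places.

For linear demand Q = a − bP, ε = −bP/(a − bP). |ε| = 1 when bP = a − bP, i.e. P = a/(2b).
P = 3677/(2·31) = 3677/62 = 59.3065.

59.31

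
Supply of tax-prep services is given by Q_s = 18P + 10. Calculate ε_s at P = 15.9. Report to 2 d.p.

0.97

At P = 15.9, Q_s = 296.20.
dQ_s/dP = 18.
ε_s = (dQ_s/dP)(P/Q_s) = (18)(15.9/296.20).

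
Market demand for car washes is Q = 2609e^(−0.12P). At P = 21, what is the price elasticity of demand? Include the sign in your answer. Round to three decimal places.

-2.520

At P = 21, Q = 209.919.
dQ/dP = −0.12·2609e^(−0.12P) = −0.12Q = -25.190.
ε = (dQ/dP)(P/Q) = (-25.190)(21/209.919).
|ε| > 1, so demand is elastic at this price.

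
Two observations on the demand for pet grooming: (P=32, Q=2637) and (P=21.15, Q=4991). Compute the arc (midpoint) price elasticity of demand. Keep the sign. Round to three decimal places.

ΔQ = 4991 − 2637 = 2354; ΔP = 21.15 − 32 = -10.85.
Midpoints: P̄ = 26.57, Q̄ = 3814.0.
ε = (ΔQ/ΔP)(P̄/Q̄) = (2354/-10.85)(26.57/3814.0).

-1.512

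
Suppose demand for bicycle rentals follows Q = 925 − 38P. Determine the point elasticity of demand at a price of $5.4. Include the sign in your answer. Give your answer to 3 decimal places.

-0.285

At P = 5.4, Q = 719.800.
dQ/dP = −38.
ε = (dQ/dP)(P/Q) = (-38)(5.4/719.800).
|ε| < 1, so demand is inelastic at this price.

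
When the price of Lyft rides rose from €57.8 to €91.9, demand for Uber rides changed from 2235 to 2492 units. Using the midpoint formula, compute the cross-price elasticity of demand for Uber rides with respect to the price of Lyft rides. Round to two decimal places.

0.24

ΔQ_x = 2492 − 2235 = 257; ΔP_y = 91.9 − 57.8 = 34.1.
Midpoints: P̄_y = 74.85, Q̄_x = 2363.5.
ε_xy = (ΔQ_x/ΔP_y)(P̄_y/Q̄_x) = (257/34.1)(74.85/2363.5).
ε_xy > 0, so the goods are substitutes.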